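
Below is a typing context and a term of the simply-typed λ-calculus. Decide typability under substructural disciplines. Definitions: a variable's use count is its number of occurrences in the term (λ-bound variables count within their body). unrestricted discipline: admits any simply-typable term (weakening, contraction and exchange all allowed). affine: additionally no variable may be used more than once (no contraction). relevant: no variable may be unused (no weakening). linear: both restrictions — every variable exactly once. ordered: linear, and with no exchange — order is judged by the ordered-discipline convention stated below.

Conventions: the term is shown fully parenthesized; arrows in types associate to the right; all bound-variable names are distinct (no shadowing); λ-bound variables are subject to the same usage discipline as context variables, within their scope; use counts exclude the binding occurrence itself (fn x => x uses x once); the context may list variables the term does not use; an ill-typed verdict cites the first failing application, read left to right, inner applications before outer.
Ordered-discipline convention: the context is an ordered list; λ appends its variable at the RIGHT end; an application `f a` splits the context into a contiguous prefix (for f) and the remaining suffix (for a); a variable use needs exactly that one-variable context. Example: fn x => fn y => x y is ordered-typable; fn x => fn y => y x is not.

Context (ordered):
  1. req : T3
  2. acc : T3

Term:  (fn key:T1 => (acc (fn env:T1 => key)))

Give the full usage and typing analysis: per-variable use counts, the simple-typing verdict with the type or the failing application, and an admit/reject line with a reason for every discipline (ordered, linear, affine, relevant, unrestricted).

counts: req=0; acc=1; key (bound)=1; env (bound)=0
left-to-right use order: acc, key
typing: ill-typed: non-function type T3 applied to an argument
ordered ✗ (not simply typable)
linear ✗ (fails simple typing)
affine ✗ (a type mismatch blocks all five)
relevant ✗ (the type mismatch rejects it)
unrestricted ✗ (not simply typable)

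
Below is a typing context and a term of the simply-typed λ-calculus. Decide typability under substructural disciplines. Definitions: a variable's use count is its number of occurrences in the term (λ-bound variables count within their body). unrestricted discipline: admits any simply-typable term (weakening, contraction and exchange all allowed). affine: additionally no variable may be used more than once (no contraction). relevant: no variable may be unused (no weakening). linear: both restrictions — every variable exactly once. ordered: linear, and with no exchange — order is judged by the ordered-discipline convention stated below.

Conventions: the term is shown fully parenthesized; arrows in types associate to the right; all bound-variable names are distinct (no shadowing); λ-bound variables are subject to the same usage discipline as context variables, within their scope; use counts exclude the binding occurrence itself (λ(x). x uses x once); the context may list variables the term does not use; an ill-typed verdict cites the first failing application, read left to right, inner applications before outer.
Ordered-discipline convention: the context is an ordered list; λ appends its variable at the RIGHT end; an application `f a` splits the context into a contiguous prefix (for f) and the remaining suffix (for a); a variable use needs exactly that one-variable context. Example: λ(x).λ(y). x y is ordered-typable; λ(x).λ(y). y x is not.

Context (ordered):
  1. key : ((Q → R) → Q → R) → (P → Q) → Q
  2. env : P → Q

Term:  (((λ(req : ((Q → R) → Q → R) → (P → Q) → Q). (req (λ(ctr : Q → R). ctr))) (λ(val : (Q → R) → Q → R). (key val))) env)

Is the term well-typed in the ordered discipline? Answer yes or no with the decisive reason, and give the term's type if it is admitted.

yes — single-use (key, env, req, ctr, val), ordered derivation ok; term : Q
use counts: key: 1; env: 1; req (bound): 1; ctr (bound): 1; val (bound): 1
use order (left to right): req, ctr, key, val, env
typing: well-typed — term : Q
all disciplines: ordered ✓; linear ✓; affine ✓; relevant ✓; unrestricted ✓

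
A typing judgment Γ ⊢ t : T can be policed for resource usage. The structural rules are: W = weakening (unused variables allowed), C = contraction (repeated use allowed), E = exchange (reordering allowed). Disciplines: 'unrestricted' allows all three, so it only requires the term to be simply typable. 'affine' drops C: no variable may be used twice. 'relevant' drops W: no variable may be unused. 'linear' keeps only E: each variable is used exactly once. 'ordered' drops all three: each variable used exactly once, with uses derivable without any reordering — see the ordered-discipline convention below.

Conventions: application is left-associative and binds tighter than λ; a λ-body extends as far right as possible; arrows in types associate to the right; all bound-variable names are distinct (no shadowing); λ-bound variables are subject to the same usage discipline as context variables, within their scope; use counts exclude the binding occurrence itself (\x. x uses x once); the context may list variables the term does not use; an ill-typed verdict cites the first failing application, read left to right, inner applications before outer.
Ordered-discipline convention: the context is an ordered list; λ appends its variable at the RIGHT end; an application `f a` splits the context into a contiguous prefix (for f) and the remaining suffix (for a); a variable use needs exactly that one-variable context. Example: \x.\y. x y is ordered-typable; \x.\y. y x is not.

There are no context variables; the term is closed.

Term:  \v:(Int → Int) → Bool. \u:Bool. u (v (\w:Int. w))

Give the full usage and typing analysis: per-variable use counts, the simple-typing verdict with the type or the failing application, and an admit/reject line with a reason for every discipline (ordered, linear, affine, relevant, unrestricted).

variable uses: v (bound): 1×, u (bound): 1×, w (bound): 1×
use order (left to right): u, v, w
typing: ill-typed: applying a non-function (Bool)
ordered: ✗, fails simple typing
linear: ✗, a type mismatch blocks all five
affine: ✗, the type mismatch rejects it
relevant: ✗, not simply typable
unrestricted: ✗, fails simple typing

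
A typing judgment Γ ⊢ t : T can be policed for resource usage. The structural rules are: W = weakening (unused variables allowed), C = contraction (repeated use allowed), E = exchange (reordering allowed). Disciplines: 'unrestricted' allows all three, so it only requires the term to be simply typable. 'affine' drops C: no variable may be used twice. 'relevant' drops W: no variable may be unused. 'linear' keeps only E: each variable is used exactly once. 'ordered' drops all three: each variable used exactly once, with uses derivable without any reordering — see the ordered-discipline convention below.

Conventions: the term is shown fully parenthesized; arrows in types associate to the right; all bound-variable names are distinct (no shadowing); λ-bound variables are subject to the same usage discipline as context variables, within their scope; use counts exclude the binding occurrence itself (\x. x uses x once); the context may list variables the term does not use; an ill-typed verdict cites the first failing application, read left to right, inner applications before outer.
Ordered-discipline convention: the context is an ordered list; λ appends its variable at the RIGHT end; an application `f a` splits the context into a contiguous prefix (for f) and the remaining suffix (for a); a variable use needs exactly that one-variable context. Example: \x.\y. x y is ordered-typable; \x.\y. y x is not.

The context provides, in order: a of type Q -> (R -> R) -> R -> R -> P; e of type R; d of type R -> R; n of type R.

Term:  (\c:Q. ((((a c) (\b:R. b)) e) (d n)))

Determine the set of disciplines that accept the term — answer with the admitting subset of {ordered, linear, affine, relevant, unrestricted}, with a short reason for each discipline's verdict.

admitted by: linear, affine, relevant, unrestricted
use counts: a ×1, e ×1, d ×1, n ×1, c (bound) ×1, b (bound) ×1
uses in reading order: a, c, b, e, d, n
typing: well-typed at Q -> P
ordered: ✗, no ordered split (uses run a, c, b, e, d, n)
linear: ✓, each of a, e, d, n, c, b used exactly once
affine: ✓, a, e, d, n, c, b: no repeats, contraction unneeded
relevant: ✓, a, e, d, n, c, b: all used, weakening unneeded
unrestricted: ✓, well-typed at Q -> P; no restrictions here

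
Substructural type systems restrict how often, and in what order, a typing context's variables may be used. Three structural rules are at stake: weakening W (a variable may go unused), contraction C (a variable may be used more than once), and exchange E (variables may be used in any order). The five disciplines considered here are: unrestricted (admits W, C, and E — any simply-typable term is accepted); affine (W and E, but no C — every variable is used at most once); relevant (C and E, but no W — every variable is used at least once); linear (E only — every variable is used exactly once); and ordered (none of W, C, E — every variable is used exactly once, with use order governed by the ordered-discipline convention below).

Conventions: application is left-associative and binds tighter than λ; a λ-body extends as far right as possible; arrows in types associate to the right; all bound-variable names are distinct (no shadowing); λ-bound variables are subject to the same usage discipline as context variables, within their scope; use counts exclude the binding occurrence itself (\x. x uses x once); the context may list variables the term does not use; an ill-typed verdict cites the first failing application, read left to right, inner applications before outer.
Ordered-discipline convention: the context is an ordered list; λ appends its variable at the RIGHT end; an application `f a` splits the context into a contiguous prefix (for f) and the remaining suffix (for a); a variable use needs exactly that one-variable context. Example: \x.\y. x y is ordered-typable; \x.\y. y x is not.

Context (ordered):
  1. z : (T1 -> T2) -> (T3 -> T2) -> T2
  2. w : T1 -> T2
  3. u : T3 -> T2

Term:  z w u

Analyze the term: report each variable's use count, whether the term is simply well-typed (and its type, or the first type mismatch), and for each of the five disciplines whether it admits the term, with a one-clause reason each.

variable uses: z=1; w=1; u=1
order of uses: z, w, u
typing: the term checks, with type T2
ordered: ✓ — z, w, u once each; derivable with no W/C/E
linear: ✓ — each of z, w, u used exactly once
affine: ✓ — none of z, w, u used more than once
relevant: ✓ — none of z, w, u goes unused
unrestricted: ✓ — well-typed at T2; no restrictions here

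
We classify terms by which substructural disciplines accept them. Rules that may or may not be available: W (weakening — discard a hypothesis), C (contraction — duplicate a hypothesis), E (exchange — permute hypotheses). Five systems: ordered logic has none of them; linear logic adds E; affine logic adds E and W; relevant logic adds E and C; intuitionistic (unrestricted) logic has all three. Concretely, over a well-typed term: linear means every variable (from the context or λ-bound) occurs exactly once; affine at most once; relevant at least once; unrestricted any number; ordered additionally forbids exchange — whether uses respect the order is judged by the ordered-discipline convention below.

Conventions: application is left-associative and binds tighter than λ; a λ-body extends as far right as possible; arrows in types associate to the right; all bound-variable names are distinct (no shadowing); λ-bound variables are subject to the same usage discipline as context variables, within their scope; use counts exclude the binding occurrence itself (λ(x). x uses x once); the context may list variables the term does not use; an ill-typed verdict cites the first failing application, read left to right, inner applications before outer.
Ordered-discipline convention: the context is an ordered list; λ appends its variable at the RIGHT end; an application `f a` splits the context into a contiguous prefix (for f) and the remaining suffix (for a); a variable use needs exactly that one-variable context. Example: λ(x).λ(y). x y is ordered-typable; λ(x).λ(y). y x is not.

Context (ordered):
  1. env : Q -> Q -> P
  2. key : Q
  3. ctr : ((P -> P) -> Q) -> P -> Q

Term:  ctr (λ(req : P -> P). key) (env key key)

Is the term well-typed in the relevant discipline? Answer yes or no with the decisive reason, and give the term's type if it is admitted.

no — needs weakening: req unused
usage: env=1; key=3; ctr=1; req [bound]=0
use order (left to right): ctr, key, env, key, key
typing: well-typed — term : Q
per-discipline verdicts: ordered ✗ · linear ✗ · affine ✗ · relevant ✗ · unrestricted ✓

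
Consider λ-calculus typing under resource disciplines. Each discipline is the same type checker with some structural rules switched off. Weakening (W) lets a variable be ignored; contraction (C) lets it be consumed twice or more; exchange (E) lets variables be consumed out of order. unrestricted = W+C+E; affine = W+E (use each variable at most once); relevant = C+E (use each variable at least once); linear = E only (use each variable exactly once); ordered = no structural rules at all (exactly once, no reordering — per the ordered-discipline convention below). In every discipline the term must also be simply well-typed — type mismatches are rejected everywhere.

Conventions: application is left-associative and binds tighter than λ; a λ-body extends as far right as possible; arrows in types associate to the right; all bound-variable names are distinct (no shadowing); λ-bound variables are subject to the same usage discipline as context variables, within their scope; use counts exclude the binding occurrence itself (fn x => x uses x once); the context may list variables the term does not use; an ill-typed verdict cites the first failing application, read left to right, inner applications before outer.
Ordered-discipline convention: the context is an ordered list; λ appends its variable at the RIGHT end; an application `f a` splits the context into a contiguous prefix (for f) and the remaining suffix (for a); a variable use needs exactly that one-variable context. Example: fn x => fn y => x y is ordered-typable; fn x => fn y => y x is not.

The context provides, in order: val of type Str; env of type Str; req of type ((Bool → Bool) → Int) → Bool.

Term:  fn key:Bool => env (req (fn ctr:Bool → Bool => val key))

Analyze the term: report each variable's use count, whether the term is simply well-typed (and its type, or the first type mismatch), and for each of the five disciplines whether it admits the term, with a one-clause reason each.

usage: val: 1; env: 1; req: 1; key (bound): 1; ctr (bound): 0
order of uses: env, req, val, key
typing: ill-typed: applying a non-function (Str)
ordered: ✗ — a type mismatch blocks all five
linear: ✗ — the type mismatch rejects it
affine: ✗ — not simply typable
relevant: ✗ — fails simple typing
unrestricted: ✗ — a type mismatch blocks all five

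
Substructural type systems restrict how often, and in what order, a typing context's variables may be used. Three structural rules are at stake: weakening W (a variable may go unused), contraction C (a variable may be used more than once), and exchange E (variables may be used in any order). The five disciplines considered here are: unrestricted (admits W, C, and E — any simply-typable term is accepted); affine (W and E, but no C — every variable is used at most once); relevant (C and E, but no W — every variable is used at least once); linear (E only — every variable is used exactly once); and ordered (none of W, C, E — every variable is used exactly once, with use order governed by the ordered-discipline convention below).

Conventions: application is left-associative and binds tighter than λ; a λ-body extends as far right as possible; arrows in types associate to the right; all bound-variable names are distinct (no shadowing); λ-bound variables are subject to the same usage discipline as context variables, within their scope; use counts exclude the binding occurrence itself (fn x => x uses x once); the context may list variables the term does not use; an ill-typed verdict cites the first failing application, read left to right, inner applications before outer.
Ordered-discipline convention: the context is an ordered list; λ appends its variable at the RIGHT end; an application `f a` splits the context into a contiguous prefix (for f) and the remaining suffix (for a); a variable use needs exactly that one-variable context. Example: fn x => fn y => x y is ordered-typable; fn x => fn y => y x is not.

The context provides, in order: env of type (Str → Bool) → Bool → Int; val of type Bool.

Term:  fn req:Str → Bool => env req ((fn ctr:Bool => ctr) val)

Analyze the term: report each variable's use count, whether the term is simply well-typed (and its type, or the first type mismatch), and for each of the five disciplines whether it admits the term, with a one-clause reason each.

use counts: env: 1×; val: 1×; req [bound]: 1×; ctr [bound]: 1×
uses in reading order: env, req, ctr, val
typing: ✓ — (Str → Bool) → Int
ordered ✗ (no contiguous prefix/suffix split fits env, req, ctr, val)
linear ✓ (each of env, val, req, ctr used exactly once)
affine ✓ (none of env, val, req, ctr used more than once)
relevant ✓ (none of env, val, req, ctr goes unused)
unrestricted ✓ (simply typable at (Str → Bool) → Int; W, C, E all held)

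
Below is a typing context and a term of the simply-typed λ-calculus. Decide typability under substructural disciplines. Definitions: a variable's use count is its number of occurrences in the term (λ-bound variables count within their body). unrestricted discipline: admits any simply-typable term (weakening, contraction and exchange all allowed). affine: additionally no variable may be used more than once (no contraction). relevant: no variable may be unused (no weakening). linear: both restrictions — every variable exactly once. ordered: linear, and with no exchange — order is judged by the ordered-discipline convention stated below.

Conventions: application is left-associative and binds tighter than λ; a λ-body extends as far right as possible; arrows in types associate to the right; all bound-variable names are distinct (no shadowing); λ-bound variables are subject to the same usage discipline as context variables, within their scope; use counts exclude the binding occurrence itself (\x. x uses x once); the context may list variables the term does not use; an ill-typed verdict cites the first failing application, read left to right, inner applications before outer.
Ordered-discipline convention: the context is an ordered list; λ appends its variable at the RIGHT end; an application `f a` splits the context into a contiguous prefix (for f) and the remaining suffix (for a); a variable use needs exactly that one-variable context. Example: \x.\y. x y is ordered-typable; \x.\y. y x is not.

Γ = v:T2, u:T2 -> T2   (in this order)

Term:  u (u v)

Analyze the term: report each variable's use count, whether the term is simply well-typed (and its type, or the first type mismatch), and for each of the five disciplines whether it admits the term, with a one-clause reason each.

usage: v ×1, u ×2
use order (left to right): u, u, v
typing: ✓ — T2
ordered: ✗, uses contraction: u ×2
linear: ✗, uses contraction: u ×2
affine: ✗, uses contraction: u ×2
relevant: ✓, at least one use each (v, u)
unrestricted: ✓, simply typable at T2; W, C, E all held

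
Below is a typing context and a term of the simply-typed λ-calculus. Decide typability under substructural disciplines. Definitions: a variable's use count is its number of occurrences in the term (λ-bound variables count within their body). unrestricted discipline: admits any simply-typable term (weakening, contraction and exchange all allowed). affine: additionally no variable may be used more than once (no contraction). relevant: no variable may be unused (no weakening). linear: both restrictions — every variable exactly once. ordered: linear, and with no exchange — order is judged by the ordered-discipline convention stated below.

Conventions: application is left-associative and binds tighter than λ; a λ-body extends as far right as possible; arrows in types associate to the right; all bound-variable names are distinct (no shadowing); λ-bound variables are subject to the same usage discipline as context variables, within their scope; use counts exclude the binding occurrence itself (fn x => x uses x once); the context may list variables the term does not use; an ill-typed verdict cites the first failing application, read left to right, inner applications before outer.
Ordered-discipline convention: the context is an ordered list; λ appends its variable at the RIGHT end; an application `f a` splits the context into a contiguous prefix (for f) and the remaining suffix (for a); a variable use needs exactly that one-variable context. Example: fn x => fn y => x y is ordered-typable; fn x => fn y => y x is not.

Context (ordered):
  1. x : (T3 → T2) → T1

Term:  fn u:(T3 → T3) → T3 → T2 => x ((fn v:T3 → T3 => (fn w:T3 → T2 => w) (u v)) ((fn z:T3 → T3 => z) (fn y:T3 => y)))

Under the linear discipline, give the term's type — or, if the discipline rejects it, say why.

term : ((T3 → T3) → T3 → T2) → T1
variable uses: x: 1×, u (λ-bound): 1×, v (λ-bound): 1×, w (λ-bound): 1×, z (λ-bound): 1×, y (λ-bound): 1×
order of uses: x, w, u, v, z, y
typing: well-typed at ((T3 → T3) → T3 → T2) → T1
across the five disciplines: ordered ✓ · linear ✓ · affine ✓ · relevant ✓ · unrestricted ✓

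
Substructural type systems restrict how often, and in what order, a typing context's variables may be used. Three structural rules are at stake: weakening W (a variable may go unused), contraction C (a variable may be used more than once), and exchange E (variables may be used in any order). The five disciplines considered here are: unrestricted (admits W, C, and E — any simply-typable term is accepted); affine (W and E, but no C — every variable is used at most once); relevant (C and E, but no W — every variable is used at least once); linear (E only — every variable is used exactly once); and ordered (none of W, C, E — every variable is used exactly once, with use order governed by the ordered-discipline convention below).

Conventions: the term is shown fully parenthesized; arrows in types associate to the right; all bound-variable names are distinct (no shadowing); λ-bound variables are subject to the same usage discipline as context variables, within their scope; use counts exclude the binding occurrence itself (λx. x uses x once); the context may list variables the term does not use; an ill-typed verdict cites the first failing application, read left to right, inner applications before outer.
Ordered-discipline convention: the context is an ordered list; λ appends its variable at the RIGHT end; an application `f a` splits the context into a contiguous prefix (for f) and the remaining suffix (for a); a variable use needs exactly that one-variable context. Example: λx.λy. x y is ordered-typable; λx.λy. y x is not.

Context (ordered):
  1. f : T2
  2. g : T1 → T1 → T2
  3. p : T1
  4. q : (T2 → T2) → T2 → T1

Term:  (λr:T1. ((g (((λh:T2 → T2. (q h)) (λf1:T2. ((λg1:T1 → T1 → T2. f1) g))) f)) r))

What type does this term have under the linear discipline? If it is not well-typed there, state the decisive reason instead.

not well-typed under linear — uses contraction: g ×2; needs weakening: p, g1 unused
variable uses: f: 1; g: 2; p: 0; q: 1; r (bound): 1; h (bound): 1; f1 (bound): 1; g1 (bound): 0
left-to-right use order: g, q, h, f1, g, f, r
typing: the term checks, with type T1 → T2
across the five disciplines: ordered ✗; linear ✗; affine ✗; relevant ✗; unrestricted ✓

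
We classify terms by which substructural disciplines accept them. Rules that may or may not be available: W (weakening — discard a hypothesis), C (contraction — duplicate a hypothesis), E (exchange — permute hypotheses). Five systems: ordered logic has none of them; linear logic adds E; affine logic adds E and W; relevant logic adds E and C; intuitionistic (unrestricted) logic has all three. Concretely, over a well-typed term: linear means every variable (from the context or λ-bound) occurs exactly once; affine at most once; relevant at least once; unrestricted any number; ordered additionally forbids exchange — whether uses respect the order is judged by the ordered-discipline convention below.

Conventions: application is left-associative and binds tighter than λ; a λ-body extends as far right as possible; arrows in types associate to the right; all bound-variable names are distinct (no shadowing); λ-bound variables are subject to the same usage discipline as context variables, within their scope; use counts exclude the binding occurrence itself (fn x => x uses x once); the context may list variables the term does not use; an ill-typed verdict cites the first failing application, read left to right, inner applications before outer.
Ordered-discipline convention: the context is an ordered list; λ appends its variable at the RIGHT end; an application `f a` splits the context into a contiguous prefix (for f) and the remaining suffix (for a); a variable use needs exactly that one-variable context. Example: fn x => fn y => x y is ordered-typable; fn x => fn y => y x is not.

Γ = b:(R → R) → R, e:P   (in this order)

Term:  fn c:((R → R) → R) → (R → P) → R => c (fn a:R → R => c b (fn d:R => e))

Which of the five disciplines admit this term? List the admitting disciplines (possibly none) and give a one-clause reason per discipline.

admitted by: unrestricted
use counts: b: 1; e: 1; c (λ-bound): 2; a (λ-bound): 0; d (λ-bound): 0
use order (left to right): c, c, b, e
typing: the term checks, with type (((R → R) → R) → (R → P) → R) → (R → P) → R
ordered: ✗, repeated use of c ×2; a, d never used (weakening)
linear: ✗, repeated use of c ×2; a, d never used (weakening)
affine: ✗, repeated use of c ×2
relevant: ✗, a, d never used (weakening)
unrestricted: ✓, well-typed at (((R → R) → R) → (R → P) → R) → (R → P) → R; no restrictions here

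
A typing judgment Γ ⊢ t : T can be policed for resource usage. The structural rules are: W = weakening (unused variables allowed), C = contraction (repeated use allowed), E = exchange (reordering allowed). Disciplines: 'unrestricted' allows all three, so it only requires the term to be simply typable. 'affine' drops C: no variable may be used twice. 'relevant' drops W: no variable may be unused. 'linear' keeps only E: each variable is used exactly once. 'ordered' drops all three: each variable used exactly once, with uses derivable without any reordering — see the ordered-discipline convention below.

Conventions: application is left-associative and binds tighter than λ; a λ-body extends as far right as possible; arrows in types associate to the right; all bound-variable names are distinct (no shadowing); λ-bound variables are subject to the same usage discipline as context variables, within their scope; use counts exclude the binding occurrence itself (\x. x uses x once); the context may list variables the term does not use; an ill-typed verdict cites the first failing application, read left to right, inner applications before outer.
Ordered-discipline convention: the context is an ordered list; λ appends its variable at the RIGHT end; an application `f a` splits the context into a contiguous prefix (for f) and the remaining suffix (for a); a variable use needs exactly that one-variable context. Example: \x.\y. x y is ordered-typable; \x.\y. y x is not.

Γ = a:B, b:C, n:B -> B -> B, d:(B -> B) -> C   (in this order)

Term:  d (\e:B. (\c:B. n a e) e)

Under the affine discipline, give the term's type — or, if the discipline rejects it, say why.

not well-typed under affine — repeated use of e ×2
counts: a=1, b=0, n=1, d=1, e (bound)=2, c (bound)=0
order of uses: d, n, a, e, e
typing: ✓ — C
summary: ordered ✗; linear ✗; affine ✗; relevant ✗; unrestricted ✓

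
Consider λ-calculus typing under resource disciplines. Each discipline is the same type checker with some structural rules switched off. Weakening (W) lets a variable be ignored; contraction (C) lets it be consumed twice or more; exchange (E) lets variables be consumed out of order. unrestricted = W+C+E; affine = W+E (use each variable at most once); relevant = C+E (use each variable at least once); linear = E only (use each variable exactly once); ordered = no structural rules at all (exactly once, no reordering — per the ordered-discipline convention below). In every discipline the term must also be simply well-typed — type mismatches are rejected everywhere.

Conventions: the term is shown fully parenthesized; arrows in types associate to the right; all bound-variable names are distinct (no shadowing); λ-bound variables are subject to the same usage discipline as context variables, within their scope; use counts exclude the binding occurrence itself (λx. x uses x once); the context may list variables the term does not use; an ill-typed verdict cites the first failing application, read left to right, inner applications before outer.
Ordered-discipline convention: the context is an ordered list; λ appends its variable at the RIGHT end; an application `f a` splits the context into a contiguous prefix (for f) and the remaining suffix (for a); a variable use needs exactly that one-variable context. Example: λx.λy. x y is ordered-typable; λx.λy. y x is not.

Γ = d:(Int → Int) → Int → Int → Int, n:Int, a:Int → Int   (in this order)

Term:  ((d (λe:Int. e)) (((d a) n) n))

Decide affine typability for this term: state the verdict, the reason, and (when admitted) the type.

no — repeated use of d ×2, n ×2
variable uses: d=2, n=2, a=1, e (bound)=1
order of uses: d, e, d, a, n, n
typing: well-typed at Int → Int
summary: ordered ✗, linear ✗, affine ✗, relevant ✓, unrestricted ✓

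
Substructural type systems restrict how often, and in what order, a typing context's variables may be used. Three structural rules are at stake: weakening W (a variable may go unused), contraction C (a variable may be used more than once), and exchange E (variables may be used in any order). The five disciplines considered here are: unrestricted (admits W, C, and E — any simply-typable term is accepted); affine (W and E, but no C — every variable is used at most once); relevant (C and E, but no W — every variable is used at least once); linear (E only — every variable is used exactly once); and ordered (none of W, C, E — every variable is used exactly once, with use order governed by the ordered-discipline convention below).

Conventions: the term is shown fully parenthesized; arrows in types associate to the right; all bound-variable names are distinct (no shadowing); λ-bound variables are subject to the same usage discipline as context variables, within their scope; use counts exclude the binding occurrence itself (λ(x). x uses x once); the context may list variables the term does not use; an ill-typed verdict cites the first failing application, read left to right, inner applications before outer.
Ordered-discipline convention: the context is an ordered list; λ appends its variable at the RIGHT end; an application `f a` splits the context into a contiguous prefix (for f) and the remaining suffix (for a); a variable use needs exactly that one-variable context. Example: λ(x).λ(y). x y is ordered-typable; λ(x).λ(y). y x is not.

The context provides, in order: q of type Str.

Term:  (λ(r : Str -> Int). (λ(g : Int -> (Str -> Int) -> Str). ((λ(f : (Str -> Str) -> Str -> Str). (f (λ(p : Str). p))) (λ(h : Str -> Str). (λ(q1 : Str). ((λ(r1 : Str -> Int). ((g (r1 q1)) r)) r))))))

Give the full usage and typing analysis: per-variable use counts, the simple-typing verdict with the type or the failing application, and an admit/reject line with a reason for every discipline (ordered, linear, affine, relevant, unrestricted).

variable uses: q=0; r (bound)=2; g (bound)=1; f (bound)=1; p (bound)=1; h (bound)=0; q1 (bound)=1; r1 (bound)=1
use order (left to right): f, p, g, r1, q1, r, r
typing: well-typed at (Str -> Int) -> (Int -> (Str -> Int) -> Str) -> Str -> Str
ordered ✗ (needs contraction — r ×2; needs weakening: q, h unused)
linear ✗ (needs contraction — r ×2; needs weakening: q, h unused)
affine ✗ (needs contraction — r ×2)
relevant ✗ (needs weakening: q, h unused)
unrestricted ✓ (type-checks ((Str -> Int) -> (Int -> (Str -> Int) -> Str) -> Str -> Str) and nothing is barred)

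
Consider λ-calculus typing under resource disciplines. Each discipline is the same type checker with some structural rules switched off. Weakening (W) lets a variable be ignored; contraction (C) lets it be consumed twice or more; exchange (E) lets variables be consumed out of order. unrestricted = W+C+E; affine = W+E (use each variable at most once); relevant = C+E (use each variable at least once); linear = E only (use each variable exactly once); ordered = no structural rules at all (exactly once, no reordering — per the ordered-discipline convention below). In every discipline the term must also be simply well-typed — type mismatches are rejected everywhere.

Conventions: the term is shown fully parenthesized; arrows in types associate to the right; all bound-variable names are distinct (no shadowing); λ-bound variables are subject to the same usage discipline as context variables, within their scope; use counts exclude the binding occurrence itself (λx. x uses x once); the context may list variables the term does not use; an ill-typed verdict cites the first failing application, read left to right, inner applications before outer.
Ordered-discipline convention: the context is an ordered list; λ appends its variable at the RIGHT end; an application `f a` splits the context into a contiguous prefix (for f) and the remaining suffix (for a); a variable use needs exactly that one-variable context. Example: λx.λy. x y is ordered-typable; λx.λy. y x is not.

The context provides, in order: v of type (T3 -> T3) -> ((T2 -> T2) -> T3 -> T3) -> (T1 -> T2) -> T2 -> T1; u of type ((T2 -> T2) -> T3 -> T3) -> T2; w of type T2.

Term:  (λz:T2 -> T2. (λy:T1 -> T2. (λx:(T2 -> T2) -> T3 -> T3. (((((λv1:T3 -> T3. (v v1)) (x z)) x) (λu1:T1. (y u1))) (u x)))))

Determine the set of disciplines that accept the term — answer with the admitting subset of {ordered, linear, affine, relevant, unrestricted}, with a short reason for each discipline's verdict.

admitted by: unrestricted
counts: v: 1; u: 1; w: 0; z (λ-bound): 1; y (λ-bound): 1; x (λ-bound): 3; v1 (λ-bound): 1; u1 (λ-bound): 1
uses in reading order: v, v1, x, z, x, y, u1, u, x
typing: ✓ — (T2 -> T2) -> (T1 -> T2) -> ((T2 -> T2) -> T3 -> T3) -> T1
ordered: ✗, needs contraction — x ×3; needs weakening: w unused
linear: ✗, needs contraction — x ×3; needs weakening: w unused
affine: ✗, needs contraction — x ×3
relevant: ✗, needs weakening: w unused
unrestricted: ✓, simply typable at (T2 -> T2) -> (T1 -> T2) -> ((T2 -> T2) -> T3 -> T3) -> T1; W, C, E all held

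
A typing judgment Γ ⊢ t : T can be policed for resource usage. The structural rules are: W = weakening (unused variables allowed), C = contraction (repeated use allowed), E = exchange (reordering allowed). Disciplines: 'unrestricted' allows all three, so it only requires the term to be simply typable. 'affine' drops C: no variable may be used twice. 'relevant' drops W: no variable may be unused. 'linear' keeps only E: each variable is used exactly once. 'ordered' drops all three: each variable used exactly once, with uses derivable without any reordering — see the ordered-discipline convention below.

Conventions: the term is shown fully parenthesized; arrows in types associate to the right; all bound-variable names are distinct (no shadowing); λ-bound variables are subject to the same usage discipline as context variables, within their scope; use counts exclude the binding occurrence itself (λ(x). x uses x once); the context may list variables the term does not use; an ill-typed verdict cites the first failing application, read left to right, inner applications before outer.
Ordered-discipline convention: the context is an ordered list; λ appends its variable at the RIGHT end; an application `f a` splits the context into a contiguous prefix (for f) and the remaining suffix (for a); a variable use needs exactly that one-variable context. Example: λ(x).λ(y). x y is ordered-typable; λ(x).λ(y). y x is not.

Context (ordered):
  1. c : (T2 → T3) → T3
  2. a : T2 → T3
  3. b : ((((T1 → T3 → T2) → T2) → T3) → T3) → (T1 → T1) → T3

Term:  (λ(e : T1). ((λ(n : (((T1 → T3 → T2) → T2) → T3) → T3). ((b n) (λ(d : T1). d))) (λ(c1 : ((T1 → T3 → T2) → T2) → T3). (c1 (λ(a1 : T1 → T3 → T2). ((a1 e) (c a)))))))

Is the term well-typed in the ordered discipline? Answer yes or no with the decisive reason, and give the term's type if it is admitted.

no — no ordered split (uses run b, n, d, c1, a1, e, c, a)
use counts: c=1, a=1, b=1, e (λ-bound)=1, n (λ-bound)=1, d (λ-bound)=1, c1 (λ-bound)=1, a1 (λ-bound)=1
order of uses: b, n, d, c1, a1, e, c, a
typing: ✓ — T1 → T3
across the five disciplines: ordered ✗ | linear ✓ | affine ✓ | relevant ✓ | unrestricted ✓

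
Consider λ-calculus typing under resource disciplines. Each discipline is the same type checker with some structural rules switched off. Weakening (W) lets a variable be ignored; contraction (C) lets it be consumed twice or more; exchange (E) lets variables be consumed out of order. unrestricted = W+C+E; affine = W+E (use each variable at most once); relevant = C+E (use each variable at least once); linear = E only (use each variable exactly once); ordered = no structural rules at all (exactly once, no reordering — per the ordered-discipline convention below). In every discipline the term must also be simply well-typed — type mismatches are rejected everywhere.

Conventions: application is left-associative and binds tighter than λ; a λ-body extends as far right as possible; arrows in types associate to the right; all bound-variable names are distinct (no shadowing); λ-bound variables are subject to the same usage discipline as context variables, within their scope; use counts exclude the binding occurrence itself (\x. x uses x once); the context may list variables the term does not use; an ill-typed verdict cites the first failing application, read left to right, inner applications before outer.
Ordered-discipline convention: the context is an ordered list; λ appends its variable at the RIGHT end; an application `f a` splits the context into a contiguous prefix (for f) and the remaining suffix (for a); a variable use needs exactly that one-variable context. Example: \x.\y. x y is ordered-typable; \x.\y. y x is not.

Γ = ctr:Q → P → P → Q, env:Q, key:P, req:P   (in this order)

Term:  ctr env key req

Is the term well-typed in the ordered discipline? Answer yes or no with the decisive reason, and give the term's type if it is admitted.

yes — one use each (ctr, env, key, req); ordered split holds; term : Q
usage: ctr: 1×; env: 1×; key: 1×; req: 1×
left-to-right use order: ctr, env, key, req
typing: well-typed — term : Q
per-discipline verdicts: ordered ✓; linear ✓; affine ✓; relevant ✓; unrestricted ✓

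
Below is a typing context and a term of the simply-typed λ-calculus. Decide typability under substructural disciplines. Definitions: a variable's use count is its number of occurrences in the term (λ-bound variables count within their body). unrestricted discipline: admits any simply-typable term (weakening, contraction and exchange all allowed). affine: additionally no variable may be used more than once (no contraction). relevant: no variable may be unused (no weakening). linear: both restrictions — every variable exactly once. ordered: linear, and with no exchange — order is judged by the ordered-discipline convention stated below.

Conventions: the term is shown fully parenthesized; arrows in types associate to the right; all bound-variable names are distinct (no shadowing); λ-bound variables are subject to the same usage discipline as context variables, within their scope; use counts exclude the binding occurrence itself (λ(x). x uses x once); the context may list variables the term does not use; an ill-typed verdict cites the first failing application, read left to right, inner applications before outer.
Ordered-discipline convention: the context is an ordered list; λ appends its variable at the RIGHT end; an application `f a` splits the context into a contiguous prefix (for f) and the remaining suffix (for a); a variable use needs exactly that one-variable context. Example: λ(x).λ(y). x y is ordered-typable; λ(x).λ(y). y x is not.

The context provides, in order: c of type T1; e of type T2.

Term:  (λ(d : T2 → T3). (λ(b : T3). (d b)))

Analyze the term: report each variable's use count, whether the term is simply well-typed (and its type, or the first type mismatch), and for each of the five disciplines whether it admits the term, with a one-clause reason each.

use counts: c: 0, e: 0, d (bound): 1, b (bound): 1
use order (left to right): d, b
typing: ill-typed: an argument T3 mismatches the expected T2
ordered: ✗, the type mismatch rejects it
linear: ✗, not simply typable
affine: ✗, fails simple typing
relevant: ✗, a type mismatch blocks all five
unrestricted: ✗, the type mismatch rejects it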